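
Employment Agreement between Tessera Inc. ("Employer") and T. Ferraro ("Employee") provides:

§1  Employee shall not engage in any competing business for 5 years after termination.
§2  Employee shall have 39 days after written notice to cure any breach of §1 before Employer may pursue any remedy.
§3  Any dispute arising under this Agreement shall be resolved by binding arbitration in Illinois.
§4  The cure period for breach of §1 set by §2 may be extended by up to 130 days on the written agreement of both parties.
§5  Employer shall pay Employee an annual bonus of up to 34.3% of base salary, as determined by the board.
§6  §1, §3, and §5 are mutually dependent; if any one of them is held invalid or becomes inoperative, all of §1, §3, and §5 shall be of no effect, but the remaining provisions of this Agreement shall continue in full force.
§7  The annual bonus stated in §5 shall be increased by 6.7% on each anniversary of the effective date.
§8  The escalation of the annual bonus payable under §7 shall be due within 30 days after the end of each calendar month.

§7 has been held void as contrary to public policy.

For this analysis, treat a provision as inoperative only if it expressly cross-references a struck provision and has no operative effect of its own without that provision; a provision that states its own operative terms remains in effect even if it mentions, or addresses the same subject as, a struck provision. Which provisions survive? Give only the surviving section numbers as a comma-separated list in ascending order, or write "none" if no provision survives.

1, 2, 3, 4, 5, 6

§7 is struck. §8 operates only by reference to §7, so it falls with §7. §6 ties §1, §3, and §5 together, but none of those is affected here; the remaining provisions continue in force under §6. That leaves §1, §2, §3, §4, §5, and §6 in effect.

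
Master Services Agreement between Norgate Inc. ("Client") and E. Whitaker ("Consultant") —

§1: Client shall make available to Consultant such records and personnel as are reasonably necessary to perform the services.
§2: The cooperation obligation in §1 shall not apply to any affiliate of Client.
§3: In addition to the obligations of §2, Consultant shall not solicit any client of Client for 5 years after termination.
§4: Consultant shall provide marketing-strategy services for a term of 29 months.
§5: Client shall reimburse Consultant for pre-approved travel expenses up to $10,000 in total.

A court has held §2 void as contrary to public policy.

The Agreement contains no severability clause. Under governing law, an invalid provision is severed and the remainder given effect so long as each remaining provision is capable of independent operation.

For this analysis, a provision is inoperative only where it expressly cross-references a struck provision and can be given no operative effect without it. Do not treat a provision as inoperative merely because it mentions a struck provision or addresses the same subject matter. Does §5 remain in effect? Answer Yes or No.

§2 is struck. §3 mentions §2 but its own obligation stands independently of §2, so §3 is not affected. Nothing else in the Agreement is defined by reference to §2. With no severability clause, the stated default rule severs what cannot stand and enforces each remaining provision that can operate on its own. The provisions still in force are §1, §3, §4, and §5. §5 is among the surviving provisions, so the answer is yes.

Yes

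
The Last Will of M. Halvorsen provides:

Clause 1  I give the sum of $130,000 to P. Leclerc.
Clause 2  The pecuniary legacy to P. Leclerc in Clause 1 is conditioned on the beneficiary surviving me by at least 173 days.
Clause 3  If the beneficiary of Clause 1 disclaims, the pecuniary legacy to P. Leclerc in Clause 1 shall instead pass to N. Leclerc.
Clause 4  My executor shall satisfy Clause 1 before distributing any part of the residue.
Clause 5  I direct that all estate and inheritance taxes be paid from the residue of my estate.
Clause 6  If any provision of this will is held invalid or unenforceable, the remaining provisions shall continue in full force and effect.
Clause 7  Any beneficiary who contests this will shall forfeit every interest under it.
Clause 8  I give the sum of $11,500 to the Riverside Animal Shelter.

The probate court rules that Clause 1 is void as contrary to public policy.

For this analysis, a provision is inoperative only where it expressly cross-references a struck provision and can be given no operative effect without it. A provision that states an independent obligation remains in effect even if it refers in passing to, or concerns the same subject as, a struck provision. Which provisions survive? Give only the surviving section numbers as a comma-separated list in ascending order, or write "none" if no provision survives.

Clause 1 is struck. The only function of Clause 2 is the survivorship condition on Clause 1, so it cannot stand once Clause 1 is removed. The only function of Clause 3 is the alternative disposition for Clause 1, so it cannot stand once Clause 1 is removed. Clause 4 operates only by reference to Clause 1, so it falls with Clause 1. Clause 6 is a severability clause and preserves every provision that can still be given independent effect. That leaves Clause 5, Clause 6, Clause 7, and Clause 8 in effect.

5, 6, 7, 8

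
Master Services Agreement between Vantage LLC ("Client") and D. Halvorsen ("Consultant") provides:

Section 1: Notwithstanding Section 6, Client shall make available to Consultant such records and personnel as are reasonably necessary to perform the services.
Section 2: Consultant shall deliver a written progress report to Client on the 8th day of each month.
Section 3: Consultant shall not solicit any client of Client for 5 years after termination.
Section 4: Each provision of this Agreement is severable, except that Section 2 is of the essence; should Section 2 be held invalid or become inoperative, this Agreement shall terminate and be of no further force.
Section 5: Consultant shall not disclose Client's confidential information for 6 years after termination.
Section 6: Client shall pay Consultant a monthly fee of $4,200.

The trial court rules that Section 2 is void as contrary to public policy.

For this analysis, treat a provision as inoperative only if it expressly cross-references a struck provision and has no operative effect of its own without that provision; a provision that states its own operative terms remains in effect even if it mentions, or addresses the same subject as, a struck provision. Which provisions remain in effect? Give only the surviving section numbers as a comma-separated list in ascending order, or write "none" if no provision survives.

Section 2 is struck. No other provision's operative terms depend on Section 2. Section 4 makes Section 2 an essential term, and Section 2 is the provision held invalid; under Section 4, the entire Agreement is therefore void. No provision of the Agreement survives.

none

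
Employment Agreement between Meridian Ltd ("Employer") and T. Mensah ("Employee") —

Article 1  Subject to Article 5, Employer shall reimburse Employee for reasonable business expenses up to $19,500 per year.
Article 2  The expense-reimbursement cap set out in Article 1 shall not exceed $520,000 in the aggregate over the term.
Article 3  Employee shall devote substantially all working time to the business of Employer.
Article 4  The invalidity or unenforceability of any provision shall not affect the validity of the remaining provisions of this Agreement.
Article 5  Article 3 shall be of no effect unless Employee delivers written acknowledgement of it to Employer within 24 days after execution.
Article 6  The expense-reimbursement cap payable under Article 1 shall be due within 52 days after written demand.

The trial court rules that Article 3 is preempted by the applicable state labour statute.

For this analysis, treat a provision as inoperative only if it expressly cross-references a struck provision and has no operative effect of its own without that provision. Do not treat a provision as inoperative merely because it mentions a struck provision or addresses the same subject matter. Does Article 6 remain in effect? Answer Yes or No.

Article 3 is struck. Article 5 operates only by reference to Article 3, so it falls with Article 3. Although Article 1 refers to Article 5, its operative terms do not depend on Article 5, so it remains in effect. Under the severability clause in Article 4, the remaining provisions continue in force. Article 1, Article 2, Article 4, and Article 6 remain in effect. Article 6 is among the surviving provisions, so the answer is yes.

Yes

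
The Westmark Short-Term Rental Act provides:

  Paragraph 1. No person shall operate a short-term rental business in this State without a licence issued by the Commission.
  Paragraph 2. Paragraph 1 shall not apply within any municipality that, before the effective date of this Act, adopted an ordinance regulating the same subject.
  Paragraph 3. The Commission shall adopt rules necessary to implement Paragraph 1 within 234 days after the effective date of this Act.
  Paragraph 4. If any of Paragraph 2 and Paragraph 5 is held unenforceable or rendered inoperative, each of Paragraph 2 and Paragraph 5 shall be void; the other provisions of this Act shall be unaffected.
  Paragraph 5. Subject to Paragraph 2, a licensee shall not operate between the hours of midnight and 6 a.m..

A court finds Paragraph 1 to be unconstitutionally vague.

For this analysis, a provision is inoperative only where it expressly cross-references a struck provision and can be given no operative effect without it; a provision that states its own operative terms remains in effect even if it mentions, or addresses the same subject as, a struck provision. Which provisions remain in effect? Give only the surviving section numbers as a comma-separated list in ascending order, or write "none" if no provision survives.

4

Paragraph 1 is struck. Paragraph 2 operates only by reference to Paragraph 1, so it falls with Paragraph 1. Paragraph 3 has no operative effect of its own apart from Paragraph 1 and is therefore inoperative. Paragraph 4 declares Paragraph 2 and Paragraph 5 mutually dependent; since one of them has fallen, all of them are of no effect. That brings down Paragraph 5 as well. The remainder continues in force under Paragraph 4. Only Paragraph 4 remains in effect.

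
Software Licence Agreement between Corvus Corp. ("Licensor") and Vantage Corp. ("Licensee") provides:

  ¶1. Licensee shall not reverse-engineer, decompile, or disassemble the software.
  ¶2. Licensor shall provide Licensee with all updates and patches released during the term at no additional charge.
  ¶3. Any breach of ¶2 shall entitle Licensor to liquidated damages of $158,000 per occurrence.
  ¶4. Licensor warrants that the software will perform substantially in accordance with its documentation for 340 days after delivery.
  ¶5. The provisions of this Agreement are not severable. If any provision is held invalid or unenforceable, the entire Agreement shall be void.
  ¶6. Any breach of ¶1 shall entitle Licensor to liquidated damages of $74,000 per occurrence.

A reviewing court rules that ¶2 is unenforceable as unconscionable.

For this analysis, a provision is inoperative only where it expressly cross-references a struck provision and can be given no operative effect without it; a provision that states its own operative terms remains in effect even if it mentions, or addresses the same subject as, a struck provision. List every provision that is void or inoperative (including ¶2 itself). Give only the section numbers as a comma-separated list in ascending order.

¶2 is struck. ¶3 operates only by reference to ¶2, so it falls with ¶2. ¶5 provides that the Agreement is not severable, so the invalidity of any one provision voids the entire Agreement. No provision of the Agreement survives.

1, 2, 3, 4, 5, 6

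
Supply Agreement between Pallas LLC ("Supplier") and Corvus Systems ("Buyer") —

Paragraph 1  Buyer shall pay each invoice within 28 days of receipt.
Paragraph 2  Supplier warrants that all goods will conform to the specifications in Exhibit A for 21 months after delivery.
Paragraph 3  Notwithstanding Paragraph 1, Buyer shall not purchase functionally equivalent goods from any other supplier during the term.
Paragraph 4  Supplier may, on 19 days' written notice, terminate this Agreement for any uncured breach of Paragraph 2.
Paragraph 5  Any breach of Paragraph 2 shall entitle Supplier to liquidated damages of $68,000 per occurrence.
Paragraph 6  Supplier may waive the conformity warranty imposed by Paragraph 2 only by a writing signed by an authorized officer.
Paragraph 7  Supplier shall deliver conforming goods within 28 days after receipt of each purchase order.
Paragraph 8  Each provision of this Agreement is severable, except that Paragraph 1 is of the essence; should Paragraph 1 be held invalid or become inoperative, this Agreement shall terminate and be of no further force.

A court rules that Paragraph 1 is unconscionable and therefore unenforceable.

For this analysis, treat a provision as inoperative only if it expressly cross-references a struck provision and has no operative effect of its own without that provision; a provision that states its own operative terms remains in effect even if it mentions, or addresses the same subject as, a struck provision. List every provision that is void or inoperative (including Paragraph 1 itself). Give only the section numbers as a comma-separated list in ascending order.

Paragraph 1 is struck. No other provision's operative terms depend on Paragraph 1. Paragraph 8 makes Paragraph 1 an essential term, and Paragraph 1 is the provision held invalid; under Paragraph 8, the entire Agreement is therefore void. No provision of the Agreement survives.

1, 2, 3, 4, 5, 6, 7, 8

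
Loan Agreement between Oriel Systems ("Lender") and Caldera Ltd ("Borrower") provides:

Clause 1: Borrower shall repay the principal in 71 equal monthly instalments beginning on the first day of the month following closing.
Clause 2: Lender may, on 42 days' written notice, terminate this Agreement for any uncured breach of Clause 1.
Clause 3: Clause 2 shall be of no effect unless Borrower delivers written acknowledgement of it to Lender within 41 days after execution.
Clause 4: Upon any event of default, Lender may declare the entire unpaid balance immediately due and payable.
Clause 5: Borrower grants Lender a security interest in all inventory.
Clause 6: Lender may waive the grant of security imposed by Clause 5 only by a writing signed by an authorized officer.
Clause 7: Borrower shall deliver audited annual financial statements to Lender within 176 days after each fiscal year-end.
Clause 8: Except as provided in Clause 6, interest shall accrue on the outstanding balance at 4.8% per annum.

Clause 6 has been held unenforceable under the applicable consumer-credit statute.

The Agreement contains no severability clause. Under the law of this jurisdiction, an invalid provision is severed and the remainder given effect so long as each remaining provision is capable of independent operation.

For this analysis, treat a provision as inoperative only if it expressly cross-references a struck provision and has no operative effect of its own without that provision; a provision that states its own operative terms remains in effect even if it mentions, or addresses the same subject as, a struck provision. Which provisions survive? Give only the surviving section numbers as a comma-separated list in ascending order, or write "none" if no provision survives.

1, 2, 3, 4, 5, 7, 8

Clause 6 is struck. Clause 8 mentions Clause 6 but its own obligation stands independently of Clause 6, so Clause 8 is not affected. Nothing else in the Agreement is defined by reference to Clause 6. Under the stated default rule, only provisions that cannot operate independently fall away; the rest are enforced. The provisions still in force are Clause 1, Clause 2, Clause 3, Clause 4, Clause 5, Clause 7, and Clause 8.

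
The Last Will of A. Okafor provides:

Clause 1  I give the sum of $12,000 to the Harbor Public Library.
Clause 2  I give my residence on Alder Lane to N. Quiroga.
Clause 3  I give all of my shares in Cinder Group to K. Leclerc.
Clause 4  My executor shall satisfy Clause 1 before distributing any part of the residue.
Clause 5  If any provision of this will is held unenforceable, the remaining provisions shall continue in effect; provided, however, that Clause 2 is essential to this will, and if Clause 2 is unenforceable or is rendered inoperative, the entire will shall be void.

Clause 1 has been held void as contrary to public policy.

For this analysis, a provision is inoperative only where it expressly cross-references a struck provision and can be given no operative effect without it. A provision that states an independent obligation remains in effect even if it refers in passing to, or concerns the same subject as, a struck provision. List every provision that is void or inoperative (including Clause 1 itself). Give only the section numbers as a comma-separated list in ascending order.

Clause 1 is struck. Clause 4 operates only by reference to Clause 1, so it falls with Clause 1. Clause 5 makes Clause 2 an essential term, but Clause 2 is unaffected, so the severability proviso in Clause 5 preserves the remaining provisions. That leaves Clause 2, Clause 3, and Clause 5 in effect.

1, 4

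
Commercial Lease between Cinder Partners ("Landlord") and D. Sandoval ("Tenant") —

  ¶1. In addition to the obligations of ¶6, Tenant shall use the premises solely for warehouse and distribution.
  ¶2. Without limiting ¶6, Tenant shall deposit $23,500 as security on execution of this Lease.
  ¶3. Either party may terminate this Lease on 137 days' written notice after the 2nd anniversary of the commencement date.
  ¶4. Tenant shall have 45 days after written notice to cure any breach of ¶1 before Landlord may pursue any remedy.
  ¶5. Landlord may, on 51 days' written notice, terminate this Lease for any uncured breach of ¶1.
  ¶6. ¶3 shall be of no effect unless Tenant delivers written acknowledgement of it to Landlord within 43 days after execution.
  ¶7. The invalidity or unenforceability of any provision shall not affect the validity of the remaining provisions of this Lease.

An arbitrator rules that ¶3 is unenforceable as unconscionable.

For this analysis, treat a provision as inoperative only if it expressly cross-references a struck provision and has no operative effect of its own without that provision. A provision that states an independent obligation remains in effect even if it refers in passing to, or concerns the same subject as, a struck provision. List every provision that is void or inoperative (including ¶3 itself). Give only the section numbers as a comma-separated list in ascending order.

3, 6

¶3 is struck. The only function of ¶6 is the acknowledgement condition for ¶3, so it cannot stand once ¶3 is removed. Although ¶1 refers to ¶6, its operative terms do not depend on ¶6, so it remains in effect. Although ¶2 refers to ¶6, its operative terms do not depend on ¶6, so it remains in effect. Under the severability clause in ¶7, the remaining provisions continue in force. The provisions still in force are ¶1, ¶2, ¶4, ¶5, and ¶7.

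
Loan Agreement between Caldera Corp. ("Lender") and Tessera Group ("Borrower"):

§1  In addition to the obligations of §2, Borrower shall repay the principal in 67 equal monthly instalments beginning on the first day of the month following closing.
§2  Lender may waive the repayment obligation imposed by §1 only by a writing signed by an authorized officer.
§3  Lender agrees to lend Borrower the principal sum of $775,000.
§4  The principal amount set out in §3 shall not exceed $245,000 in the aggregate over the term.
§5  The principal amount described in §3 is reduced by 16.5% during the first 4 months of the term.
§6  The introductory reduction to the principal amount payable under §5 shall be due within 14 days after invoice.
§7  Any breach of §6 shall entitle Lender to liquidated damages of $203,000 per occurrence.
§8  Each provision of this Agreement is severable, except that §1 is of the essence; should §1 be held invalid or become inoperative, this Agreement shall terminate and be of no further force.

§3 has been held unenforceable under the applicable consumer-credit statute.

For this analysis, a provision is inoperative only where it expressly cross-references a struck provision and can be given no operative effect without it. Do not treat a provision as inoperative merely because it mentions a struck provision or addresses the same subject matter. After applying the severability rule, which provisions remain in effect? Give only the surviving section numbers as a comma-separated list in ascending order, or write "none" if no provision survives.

1, 2, 8

§3 is struck. §4 has no operative effect of its own apart from §3 and is therefore inoperative. §5 operates only by reference to §3, so it falls with §3. §6 does nothing except set the payment deadline for the introductory reduction to the principal amount by reference to §5; with §5 gone it has no independent effect and is inoperative. §7 operates only by reference to §6, so it falls with §6. §8 makes §1 an essential term, but §1 is unaffected, so the severability proviso in §8 preserves the remaining provisions. That leaves §1, §2, and §8 in effect.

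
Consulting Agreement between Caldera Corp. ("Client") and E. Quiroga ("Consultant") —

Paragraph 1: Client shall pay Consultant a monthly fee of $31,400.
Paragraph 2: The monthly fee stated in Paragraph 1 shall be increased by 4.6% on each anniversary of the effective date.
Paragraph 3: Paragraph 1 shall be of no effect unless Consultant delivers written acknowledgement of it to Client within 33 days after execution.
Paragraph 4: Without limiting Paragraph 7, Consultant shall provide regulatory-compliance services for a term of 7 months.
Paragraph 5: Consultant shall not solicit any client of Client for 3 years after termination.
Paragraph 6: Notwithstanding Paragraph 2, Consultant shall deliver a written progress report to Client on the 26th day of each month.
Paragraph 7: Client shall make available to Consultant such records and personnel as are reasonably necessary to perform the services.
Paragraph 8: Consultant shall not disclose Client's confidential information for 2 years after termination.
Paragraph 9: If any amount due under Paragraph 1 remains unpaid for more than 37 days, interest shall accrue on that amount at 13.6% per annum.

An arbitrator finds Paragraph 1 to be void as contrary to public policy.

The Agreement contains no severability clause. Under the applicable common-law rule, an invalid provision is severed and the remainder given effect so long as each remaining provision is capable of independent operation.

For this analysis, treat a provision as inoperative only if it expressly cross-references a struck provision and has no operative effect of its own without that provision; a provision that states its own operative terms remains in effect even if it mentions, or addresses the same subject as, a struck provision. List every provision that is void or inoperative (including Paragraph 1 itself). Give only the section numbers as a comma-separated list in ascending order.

Paragraph 1 is struck. Paragraph 2 operates only by reference to Paragraph 1, so it falls with Paragraph 1. Paragraph 3 has no operative effect of its own apart from Paragraph 1 and is therefore inoperative. Paragraph 9 does nothing except set the default interest on the monthly fee by reference to Paragraph 1; with Paragraph 1 gone it has no independent effect and is inoperative. Although Paragraph 6 refers to Paragraph 2, its operative terms do not depend on Paragraph 2, so it remains in effect. With no severability clause, the stated default rule severs what cannot stand and enforces each remaining provision that can operate on its own. That leaves Paragraph 4, Paragraph 5, Paragraph 6, Paragraph 7, and Paragraph 8 in effect.

1, 2, 3, 9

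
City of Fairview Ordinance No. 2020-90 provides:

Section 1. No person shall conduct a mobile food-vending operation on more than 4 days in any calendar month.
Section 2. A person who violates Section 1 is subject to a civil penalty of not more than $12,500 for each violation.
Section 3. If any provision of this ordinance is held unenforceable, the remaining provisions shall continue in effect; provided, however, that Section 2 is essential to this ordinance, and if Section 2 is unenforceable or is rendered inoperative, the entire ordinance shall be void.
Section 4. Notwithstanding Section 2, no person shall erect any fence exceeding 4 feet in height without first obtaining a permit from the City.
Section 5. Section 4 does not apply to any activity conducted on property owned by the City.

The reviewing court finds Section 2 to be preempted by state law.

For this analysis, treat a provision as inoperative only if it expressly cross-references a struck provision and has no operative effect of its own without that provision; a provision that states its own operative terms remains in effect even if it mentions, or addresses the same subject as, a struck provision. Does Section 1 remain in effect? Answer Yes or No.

Section 2 is struck. No other provision's operative terms depend on Section 2. Section 3 makes Section 2 an essential term, and Section 2 is the provision held invalid; under Section 3, the entire ordinance is therefore void. No provision of the ordinance survives. Section 1 is among the inoperative provisions, so the answer is no.

No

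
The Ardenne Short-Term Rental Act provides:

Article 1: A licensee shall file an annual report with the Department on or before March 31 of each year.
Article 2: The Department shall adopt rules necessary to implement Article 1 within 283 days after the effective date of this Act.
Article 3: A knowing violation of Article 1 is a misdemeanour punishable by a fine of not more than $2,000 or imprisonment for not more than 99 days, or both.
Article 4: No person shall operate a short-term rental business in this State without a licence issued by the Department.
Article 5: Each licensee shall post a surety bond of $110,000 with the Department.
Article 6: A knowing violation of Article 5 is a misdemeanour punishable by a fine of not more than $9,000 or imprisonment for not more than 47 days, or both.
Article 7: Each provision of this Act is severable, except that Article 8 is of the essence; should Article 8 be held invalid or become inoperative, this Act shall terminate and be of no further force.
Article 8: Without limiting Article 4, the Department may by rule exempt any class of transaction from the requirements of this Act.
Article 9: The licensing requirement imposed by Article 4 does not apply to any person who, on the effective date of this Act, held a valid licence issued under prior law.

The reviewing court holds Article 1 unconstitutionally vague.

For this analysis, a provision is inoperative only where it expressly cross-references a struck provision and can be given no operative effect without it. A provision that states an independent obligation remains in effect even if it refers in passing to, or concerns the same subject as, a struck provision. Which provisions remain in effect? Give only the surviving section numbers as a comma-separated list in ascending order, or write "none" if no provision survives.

Article 1 is struck. Article 2 operates only by reference to Article 1, so it falls with Article 1. Article 3 operates only by reference to Article 1, so it falls with Article 1. Article 7 makes Article 8 an essential term, but Article 8 is unaffected, so the severability proviso in Article 7 preserves the remaining provisions. Article 4, Article 5, Article 6, Article 7, Article 8, and Article 9 remain in effect.

4, 5, 6, 7, 8, 9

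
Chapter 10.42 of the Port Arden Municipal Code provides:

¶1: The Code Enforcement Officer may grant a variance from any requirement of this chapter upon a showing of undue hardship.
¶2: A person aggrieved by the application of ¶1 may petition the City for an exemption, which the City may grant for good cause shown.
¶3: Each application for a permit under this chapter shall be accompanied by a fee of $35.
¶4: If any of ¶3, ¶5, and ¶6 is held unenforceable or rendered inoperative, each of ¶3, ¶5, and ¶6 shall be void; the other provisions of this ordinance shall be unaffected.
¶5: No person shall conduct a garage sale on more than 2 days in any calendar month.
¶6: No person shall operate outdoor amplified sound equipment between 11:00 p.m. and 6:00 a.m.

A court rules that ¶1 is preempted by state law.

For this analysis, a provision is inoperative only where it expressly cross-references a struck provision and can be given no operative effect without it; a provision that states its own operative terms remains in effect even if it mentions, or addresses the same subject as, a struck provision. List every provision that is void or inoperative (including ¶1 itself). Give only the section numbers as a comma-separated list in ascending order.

¶1 is struck. ¶2 merely fixes the exemption procedure for ¶1; with ¶1 gone it has nothing to operate on and falls away. ¶4 ties ¶3, ¶5, and ¶6 together, but none of those is affected here; the remaining provisions continue in force under ¶4. That leaves ¶3, ¶4, ¶5, and ¶6 in effect.

1, 2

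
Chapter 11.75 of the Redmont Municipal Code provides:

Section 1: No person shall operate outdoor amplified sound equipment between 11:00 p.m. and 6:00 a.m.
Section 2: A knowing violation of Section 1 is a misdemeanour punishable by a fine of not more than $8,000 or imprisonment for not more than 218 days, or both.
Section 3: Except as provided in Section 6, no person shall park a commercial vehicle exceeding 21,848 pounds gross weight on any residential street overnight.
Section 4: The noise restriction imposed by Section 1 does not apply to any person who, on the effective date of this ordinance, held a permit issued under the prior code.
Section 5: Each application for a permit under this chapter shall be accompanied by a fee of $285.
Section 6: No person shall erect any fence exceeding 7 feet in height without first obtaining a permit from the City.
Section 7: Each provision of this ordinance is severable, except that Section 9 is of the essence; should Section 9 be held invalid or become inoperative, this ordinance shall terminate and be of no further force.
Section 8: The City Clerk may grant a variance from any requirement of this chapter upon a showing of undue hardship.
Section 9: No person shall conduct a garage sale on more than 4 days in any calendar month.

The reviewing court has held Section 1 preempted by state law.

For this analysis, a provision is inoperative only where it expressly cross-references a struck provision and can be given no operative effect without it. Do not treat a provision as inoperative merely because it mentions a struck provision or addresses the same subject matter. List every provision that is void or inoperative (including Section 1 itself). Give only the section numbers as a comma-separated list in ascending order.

1, 2, 4

Section 1 is struck. Section 2 merely fixes the criminal penalty for violating Section 1; with Section 1 gone it has nothing to operate on and falls away. Section 4 merely fixes the grandfather exemption from Section 1; with Section 1 gone it has nothing to operate on and falls away. Section 7 makes Section 9 an essential term, but Section 9 is unaffected, so the severability proviso in Section 7 preserves the remaining provisions. The provisions still in force are Section 3, Section 5, Section 6, Section 7, Section 8, and Section 9.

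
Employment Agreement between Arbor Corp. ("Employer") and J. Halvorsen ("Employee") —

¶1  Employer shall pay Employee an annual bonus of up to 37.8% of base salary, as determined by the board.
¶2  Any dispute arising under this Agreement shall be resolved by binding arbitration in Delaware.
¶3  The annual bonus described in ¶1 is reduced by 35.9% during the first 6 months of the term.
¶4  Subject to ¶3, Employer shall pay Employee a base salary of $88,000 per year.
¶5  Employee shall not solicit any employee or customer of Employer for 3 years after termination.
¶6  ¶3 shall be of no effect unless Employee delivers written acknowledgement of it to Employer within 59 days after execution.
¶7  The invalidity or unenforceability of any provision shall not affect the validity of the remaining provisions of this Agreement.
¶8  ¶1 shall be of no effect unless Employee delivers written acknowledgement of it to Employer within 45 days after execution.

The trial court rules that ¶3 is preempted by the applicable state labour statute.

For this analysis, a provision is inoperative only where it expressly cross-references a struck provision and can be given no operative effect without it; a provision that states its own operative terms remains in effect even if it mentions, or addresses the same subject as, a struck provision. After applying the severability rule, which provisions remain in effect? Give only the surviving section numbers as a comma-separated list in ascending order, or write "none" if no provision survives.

¶3 is struck. ¶6 merely fixes the acknowledgement condition for ¶3; with ¶3 gone it has nothing to operate on and falls away. ¶4 mentions ¶3 but its own obligation stands independently of ¶3, so ¶4 is not affected. ¶7 is a severability clause and preserves every provision that can still be given independent effect. ¶1, ¶2, ¶4, ¶5, ¶7, and ¶8 remain in effect.

1, 2, 4, 5, 7, 8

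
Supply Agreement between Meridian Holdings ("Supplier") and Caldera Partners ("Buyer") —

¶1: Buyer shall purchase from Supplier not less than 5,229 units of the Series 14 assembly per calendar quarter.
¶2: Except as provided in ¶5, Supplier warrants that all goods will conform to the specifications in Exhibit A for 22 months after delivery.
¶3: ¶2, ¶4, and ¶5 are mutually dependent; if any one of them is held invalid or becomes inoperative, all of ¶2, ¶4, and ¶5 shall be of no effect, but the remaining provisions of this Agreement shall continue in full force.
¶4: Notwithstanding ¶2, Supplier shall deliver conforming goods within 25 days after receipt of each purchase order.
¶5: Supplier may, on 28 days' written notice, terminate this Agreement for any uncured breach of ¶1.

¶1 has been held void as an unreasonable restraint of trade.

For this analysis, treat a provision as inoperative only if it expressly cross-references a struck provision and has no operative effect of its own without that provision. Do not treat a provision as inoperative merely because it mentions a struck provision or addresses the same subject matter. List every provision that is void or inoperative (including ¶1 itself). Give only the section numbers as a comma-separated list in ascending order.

1, 2, 4, 5

¶1 is struck. The only function of ¶5 is the termination right for breach of ¶1, so it cannot stand once ¶1 is removed. ¶3 declares ¶2, ¶4, and ¶5 mutually dependent; since one of them has fallen, all of them are of no effect. That brings down ¶2 and ¶4 as well. The remainder continues in force under ¶3. Only ¶3 remains in effect.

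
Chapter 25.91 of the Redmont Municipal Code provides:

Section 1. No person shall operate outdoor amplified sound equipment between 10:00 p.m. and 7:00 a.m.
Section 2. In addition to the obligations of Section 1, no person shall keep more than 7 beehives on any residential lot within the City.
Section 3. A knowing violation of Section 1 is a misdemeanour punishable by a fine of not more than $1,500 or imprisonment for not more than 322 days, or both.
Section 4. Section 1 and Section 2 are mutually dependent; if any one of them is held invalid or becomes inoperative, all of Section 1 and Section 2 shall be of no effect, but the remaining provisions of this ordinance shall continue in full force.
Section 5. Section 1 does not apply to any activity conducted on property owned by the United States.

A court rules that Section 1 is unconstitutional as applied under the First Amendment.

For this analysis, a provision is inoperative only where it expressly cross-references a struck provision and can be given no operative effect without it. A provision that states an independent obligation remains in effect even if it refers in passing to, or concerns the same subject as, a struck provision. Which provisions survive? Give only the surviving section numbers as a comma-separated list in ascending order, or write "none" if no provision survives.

4

Section 1 is struck. Section 3 has no operative effect of its own apart from Section 1 and is therefore inoperative. Section 5 merely fixes the public-property exemption from Section 1; with Section 1 gone it has nothing to operate on and falls away. Section 4 declares Section 1 and Section 2 mutually dependent; since one of them has fallen, all of them are of no effect. That brings down Section 2 as well. The remainder continues in force under Section 4. Only Section 4 remains in effect.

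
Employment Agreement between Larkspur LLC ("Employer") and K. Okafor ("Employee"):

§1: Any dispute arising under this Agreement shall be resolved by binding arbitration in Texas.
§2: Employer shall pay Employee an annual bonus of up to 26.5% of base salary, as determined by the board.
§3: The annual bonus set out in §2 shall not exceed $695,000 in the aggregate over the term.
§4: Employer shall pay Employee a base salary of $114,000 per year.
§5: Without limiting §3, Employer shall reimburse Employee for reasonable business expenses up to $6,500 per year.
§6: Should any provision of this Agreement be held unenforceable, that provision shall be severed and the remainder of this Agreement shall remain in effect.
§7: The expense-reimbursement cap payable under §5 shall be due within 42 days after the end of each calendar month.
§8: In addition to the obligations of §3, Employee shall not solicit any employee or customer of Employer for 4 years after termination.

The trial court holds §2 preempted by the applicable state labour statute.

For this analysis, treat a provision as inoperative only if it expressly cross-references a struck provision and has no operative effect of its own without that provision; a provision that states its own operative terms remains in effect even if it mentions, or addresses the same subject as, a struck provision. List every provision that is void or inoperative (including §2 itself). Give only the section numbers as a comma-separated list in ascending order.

2, 3

§2 is struck. The whole of §3 is the aggregate cap on the annual bonus, defined by reference to §2, so §3 cannot stand once §2 is removed. Although §5 refers to §3, its operative terms do not depend on §3, so it remains in effect. Although §8 refers to §3, its operative terms do not depend on §3, so it remains in effect. §6 is a severability clause and preserves every provision that can still be given independent effect. That leaves §1, §4, §5, §6, §7, and §8 in effect.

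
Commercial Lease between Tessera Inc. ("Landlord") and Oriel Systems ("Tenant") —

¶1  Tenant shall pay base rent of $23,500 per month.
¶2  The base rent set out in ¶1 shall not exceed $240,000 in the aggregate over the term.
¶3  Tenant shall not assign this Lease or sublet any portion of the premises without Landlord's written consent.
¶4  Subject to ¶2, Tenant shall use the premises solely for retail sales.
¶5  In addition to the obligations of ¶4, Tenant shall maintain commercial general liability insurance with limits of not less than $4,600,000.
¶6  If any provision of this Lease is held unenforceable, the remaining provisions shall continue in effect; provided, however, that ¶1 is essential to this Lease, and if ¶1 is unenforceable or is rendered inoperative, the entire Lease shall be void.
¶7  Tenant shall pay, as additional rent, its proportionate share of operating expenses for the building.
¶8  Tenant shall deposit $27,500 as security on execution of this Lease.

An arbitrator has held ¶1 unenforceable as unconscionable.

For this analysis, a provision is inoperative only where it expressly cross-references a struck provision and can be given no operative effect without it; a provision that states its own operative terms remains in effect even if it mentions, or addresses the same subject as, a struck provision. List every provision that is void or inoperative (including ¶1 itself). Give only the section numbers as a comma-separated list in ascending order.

1, 2, 3, 4, 5, 6, 7, 8

¶1 is struck. ¶2 does nothing except set the aggregate cap on the base rent by reference to ¶1; with ¶1 gone it has no independent effect and is inoperative. ¶6 makes ¶1 an essential term, and ¶1 is the provision held invalid; under ¶6, the entire Lease is therefore void. No provision of the Lease survives.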